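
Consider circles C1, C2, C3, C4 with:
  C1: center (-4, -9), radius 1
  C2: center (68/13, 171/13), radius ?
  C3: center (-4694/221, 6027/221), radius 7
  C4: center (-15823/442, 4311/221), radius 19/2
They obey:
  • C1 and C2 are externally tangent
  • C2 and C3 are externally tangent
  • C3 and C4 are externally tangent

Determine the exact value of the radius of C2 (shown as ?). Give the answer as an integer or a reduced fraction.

23

1. [ext C1·C2]  r_C2² + 2r_C2 − 575 = 0  ⇒  r_C2 = 23 (r>0 drops 1)
2. [ext C2·C3]  r_C2² + 14r_C2 − 851 = 0  ⇒  r_C2 = 23 (r>0 drops 1)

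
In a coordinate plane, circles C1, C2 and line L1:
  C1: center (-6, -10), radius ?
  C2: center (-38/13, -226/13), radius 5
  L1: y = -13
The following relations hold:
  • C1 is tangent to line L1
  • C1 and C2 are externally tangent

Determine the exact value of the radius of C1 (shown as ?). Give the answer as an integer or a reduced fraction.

3

1. [C1‖L1]  r_C1² − 9 = 0  ⇒  r_C1 = 3 (r>0 drops 1)
2. [ext C1·C2]  r_C1² + 10r_C1 − 39 = 0  ⇒  r_C1 = 3 (r>0 drops 1)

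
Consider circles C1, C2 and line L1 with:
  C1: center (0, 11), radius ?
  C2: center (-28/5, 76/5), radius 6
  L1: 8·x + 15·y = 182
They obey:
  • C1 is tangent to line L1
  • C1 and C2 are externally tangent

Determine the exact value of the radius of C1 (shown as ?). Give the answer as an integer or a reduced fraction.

1

1. [C1‖L1]  r_C1² − 1 = 0  ⇒  r_C1 = 1 (r>0 drops 1)
2. [ext C1·C2]  r_C1² + 12r_C1 − 13 = 0  ⇒  r_C1 = 1 (r>0 drops 1)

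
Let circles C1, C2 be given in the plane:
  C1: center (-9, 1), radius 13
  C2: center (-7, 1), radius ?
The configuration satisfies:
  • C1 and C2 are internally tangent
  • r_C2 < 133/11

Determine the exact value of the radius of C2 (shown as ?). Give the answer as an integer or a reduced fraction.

1. [int C1,C2]  r_C2² − 26r_C2 + 165 = 0  ⇒  r_C2 = 11 or 15
2. given r_C2 < 133/11: keep 11

11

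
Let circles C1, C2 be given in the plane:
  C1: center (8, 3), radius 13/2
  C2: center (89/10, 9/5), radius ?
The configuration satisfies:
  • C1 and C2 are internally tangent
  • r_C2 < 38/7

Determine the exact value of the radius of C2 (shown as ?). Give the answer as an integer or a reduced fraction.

5

1. [int C1,C2]  r_C2² − 13r_C2 + 40 = 0  ⇒  r_C2 = 5 or 8
2. given r_C2 < 38/7: keep 5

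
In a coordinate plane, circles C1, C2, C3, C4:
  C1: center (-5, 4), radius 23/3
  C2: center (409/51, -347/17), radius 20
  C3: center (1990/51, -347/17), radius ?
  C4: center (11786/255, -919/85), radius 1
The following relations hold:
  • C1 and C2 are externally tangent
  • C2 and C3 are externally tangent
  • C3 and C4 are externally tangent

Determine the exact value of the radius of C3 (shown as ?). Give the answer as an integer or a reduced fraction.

1. [ext C2·C3]  r_C3² + 40r_C3 − 561 = 0  ⇒  r_C3 = 11 (r>0 drops 1)
2. [ext C3·C4]  r_C3² + 2r_C3 − 143 = 0  ⇒  r_C3 = 11 (r>0 drops 1)

11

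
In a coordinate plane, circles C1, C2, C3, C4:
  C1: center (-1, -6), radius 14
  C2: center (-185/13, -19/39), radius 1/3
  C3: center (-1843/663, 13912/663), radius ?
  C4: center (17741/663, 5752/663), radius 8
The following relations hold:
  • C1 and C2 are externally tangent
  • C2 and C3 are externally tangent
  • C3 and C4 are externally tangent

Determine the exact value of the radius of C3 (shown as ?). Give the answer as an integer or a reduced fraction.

24

1. [ext C2·C3]  r_C3² + (2/3)r_C3 − 592 = 0  ⇒  r_C3 = 24 (r>0 drops 1)
2. [ext C3·C4]  r_C3² + 16r_C3 − 960 = 0  ⇒  r_C3 = 24 (r>0 drops 1)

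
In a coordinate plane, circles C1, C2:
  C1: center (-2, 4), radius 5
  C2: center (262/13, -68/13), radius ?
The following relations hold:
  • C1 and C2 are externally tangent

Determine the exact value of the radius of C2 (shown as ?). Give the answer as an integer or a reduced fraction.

1. [ext C1·C2]  r_C2² + 10r_C2 − 551 = 0  ⇒  r_C2 = 19 (r>0 drops 1)

19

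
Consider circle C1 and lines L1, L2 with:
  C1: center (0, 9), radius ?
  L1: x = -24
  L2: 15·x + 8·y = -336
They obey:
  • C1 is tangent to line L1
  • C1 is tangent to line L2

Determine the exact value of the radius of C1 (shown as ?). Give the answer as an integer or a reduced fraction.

1. [C1‖L1]  r_C1² − 576 = 0  ⇒  r_C1 = 24 (r>0 drops 1)
2. [C1‖L2]  r_C1² − 576 = 0  ⇒  r_C1 = 24 (r>0 drops 1)

24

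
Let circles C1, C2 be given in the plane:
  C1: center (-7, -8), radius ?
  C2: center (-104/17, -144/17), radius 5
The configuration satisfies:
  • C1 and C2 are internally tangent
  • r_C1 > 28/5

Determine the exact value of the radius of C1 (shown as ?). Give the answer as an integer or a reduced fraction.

6

1. [int C1,C2]  r_C1² − 10r_C1 + 24 = 0  ⇒  r_C1 = 4 or 6
2. given r_C1 > 28/5: keep 6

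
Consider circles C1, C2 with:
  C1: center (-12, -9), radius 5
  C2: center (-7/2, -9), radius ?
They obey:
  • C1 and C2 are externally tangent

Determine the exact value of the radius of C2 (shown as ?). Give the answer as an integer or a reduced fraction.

1. [ext C1·C2]  r_C2² + 10r_C2 − 189/4 = 0  ⇒  r_C2 = 7/2 (r>0 drops 1)

7/2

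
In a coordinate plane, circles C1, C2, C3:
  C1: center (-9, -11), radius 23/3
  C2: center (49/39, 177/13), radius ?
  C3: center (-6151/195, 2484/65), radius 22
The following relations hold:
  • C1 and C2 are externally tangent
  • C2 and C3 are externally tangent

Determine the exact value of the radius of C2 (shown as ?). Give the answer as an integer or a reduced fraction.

19

1. [ext C1·C2]  r_C2² + (46/3)r_C2 − 1957/3 = 0  ⇒  r_C2 = 19 (r>0 drops 1)
2. [ext C2·C3]  r_C2² + 44r_C2 − 1197 = 0  ⇒  r_C2 = 19 (r>0 drops 1)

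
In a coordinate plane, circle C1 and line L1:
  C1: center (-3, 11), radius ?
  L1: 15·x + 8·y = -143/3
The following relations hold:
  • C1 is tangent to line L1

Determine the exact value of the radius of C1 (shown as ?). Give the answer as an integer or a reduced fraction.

1. [C1‖L1]  r_C1² − 256/9 = 0  ⇒  r_C1 = 16/3 (r>0 drops 1)

16/3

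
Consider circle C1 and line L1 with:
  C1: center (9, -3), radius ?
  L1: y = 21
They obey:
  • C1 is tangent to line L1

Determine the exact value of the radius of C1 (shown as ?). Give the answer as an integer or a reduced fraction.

1. [C1‖L1]  r_C1² − 576 = 0  ⇒  r_C1 = 24 (r>0 drops 1)

24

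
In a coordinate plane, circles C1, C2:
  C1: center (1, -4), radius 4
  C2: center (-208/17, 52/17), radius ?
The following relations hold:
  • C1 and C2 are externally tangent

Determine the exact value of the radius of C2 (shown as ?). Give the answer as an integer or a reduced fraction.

1. [ext C1·C2]  r_C2² + 8r_C2 − 209 = 0  ⇒  r_C2 = 11 (r>0 drops 1)

11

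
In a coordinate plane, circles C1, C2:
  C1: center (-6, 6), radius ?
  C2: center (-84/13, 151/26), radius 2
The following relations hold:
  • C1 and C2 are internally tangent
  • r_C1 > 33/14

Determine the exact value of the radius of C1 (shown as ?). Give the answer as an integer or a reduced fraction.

5/2

1. [int C1,C2]  r_C1² − 4r_C1 + 15/4 = 0  ⇒  r_C1 = 3/2 or 5/2
2. given r_C1 > 33/14: keep 5/2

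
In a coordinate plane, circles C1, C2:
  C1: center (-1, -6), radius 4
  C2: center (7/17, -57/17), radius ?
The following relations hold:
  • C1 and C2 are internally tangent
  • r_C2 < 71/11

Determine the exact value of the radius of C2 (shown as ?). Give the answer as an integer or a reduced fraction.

1. [int C1,C2]  r_C2² − 8r_C2 + 7 = 0  ⇒  r_C2 = 1 or 7
2. given r_C2 < 71/11: keep 1

1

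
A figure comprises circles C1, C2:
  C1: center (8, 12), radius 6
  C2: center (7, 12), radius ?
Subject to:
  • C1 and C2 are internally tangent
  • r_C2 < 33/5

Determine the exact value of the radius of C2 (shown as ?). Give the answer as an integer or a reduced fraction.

5

1. [int C1,C2]  r_C2² − 12r_C2 + 35 = 0  ⇒  r_C2 = 5 or 7
2. given r_C2 < 33/5: keep 5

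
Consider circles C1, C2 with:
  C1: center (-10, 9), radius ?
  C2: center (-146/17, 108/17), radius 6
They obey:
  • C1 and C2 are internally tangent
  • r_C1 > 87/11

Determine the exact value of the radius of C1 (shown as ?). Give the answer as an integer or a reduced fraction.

1. [int C1,C2]  r_C1² − 12r_C1 + 27 = 0  ⇒  r_C1 = 3 or 9
2. given r_C1 > 87/11: keep 9

9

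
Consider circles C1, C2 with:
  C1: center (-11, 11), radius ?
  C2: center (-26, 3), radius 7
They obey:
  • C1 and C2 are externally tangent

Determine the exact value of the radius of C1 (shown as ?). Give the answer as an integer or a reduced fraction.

1. [ext C1·C2]  r_C1² + 14r_C1 − 240 = 0  ⇒  r_C1 = 10 (r>0 drops 1)

10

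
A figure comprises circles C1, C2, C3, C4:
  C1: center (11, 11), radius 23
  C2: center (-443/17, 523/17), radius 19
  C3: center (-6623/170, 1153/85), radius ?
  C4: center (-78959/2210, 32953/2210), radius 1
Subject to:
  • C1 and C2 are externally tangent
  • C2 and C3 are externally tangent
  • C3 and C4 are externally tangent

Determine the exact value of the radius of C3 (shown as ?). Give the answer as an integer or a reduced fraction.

5/2

1. [ext C2·C3]  r_C3² + 38r_C3 − 405/4 = 0  ⇒  r_C3 = 5/2 (r>0 drops 1)
2. [ext C3·C4]  r_C3² + 2r_C3 − 45/4 = 0  ⇒  r_C3 = 5/2 (r>0 drops 1)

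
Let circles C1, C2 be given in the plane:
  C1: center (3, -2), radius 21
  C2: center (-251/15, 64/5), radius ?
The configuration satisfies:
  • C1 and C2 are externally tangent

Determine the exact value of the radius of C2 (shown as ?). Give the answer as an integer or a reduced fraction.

1. [ext C1·C2]  r_C2² + 42r_C2 − 1507/9 = 0  ⇒  r_C2 = 11/3 (r>0 drops 1)

11/3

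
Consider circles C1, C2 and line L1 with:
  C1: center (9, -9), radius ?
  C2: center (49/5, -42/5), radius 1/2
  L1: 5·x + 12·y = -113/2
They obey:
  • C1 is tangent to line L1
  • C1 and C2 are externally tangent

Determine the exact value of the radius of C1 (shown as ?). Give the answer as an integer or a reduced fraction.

1/2

1. [C1‖L1]  r_C1² − 1/4 = 0  ⇒  r_C1 = 1/2 (r>0 drops 1)
2. [ext C1·C2]  r_C1² + 1r_C1 − 3/4 = 0  ⇒  r_C1 = 1/2 (r>0 drops 1)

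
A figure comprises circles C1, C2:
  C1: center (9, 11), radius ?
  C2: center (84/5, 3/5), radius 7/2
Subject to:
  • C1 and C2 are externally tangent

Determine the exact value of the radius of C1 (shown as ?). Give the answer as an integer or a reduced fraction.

1. [ext C1·C2]  r_C1² + 7r_C1 − 627/4 = 0  ⇒  r_C1 = 19/2 (r>0 drops 1)

19/2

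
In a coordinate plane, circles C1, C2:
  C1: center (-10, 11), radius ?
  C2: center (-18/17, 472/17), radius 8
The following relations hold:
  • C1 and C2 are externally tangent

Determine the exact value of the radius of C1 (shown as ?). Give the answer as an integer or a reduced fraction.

11

1. [ext C1·C2]  r_C1² + 16r_C1 − 297 = 0  ⇒  r_C1 = 11 (r>0 drops 1)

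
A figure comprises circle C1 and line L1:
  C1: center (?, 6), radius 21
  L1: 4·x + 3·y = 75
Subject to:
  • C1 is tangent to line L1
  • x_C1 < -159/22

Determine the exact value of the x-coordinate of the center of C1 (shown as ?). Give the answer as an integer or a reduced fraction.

1. [C1‖L1]  x_C1² − (57/2)x_C1 − 486 = 0  ⇒  x_C1 = -12 or 81/2
2. given x_C1 < -159/22: keep -12

-12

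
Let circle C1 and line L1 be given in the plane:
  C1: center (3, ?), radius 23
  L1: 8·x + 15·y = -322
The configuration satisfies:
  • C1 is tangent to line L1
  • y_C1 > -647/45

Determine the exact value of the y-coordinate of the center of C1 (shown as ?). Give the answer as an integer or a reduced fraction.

1. [C1‖L1]  y_C1² + (692/15)y_C1 − 737/5 = 0  ⇒  y_C1 = -737/15 or 3
2. given y_C1 > -647/45: keep 3

3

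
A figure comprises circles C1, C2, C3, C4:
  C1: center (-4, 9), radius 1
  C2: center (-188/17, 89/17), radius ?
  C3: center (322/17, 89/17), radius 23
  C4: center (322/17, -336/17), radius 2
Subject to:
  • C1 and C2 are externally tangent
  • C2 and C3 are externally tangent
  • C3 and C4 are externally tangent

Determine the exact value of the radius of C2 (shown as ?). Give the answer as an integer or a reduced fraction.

7

1. [ext C1·C2]  r_C2² + 2r_C2 − 63 = 0  ⇒  r_C2 = 7 (r>0 drops 1)
2. [ext C2·C3]  r_C2² + 46r_C2 − 371 = 0  ⇒  r_C2 = 7 (r>0 drops 1)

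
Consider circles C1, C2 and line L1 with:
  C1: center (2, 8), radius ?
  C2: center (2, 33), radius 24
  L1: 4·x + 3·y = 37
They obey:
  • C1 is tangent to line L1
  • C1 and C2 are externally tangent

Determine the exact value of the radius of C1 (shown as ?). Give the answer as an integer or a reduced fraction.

1. [C1‖L1]  r_C1² − 1 = 0  ⇒  r_C1 = 1 (r>0 drops 1)
2. [ext C1·C2]  r_C1² + 48r_C1 − 49 = 0  ⇒  r_C1 = 1 (r>0 drops 1)

1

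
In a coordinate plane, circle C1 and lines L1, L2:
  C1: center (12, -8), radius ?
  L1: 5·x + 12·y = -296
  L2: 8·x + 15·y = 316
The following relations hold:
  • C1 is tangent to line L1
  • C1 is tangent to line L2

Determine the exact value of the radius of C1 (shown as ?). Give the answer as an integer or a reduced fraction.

20

1. [C1‖L1]  r_C1² − 400 = 0  ⇒  r_C1 = 20 (r>0 drops 1)
2. [C1‖L2]  r_C1² − 400 = 0  ⇒  r_C1 = 20 (r>0 drops 1)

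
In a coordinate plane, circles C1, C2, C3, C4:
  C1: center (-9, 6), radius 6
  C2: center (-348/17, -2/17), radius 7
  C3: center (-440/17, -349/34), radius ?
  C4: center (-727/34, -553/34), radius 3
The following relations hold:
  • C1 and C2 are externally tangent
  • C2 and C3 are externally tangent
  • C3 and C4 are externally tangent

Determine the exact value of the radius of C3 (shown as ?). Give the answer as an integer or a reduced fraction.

1. [ext C2·C3]  r_C3² + 14r_C3 − 333/4 = 0  ⇒  r_C3 = 9/2 (r>0 drops 1)
2. [ext C3·C4]  r_C3² + 6r_C3 − 189/4 = 0  ⇒  r_C3 = 9/2 (r>0 drops 1)

9/2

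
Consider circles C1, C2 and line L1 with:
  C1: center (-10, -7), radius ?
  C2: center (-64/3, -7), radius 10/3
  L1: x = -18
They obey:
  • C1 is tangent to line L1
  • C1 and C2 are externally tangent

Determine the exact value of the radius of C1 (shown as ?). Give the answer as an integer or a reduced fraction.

8

1. [C1‖L1]  r_C1² − 64 = 0  ⇒  r_C1 = 8 (r>0 drops 1)
2. [ext C1·C2]  r_C1² + (20/3)r_C1 − 352/3 = 0  ⇒  r_C1 = 8 (r>0 drops 1)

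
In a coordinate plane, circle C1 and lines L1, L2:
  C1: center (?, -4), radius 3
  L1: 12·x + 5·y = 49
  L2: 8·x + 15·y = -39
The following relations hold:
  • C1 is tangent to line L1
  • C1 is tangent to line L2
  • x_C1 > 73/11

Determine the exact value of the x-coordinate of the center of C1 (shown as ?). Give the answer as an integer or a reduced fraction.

1. [C1‖L1]  x_C1² − (23/2)x_C1 + 45/2 = 0  ⇒  x_C1 = 5/2 or 9
2. [C1‖L2]  x_C1² − (21/4)x_C1 − 135/4 = 0  ⇒  x_C1 = -15/4 or 9

9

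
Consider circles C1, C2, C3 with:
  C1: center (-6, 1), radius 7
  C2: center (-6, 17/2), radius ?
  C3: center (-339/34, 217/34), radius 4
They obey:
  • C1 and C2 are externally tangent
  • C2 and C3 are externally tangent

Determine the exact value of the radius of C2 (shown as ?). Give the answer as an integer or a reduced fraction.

1. [ext C1·C2]  r_C2² + 14r_C2 − 29/4 = 0  ⇒  r_C2 = 1/2 (r>0 drops 1)
2. [ext C2·C3]  r_C2² + 8r_C2 − 17/4 = 0  ⇒  r_C2 = 1/2 (r>0 drops 1)

1/2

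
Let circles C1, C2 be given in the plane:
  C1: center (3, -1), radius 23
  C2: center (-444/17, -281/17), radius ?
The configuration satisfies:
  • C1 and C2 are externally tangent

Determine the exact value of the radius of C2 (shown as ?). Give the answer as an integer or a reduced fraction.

1. [ext C1·C2]  r_C2² + 46r_C2 − 560 = 0  ⇒  r_C2 = 10 (r>0 drops 1)

10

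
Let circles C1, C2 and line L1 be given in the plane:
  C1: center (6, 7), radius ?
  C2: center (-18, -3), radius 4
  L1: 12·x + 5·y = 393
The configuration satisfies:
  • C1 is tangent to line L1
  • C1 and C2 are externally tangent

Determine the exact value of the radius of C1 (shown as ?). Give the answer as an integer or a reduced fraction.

1. [C1‖L1]  r_C1² − 484 = 0  ⇒  r_C1 = 22 (r>0 drops 1)
2. [ext C1·C2]  r_C1² + 8r_C1 − 660 = 0  ⇒  r_C1 = 22 (r>0 drops 1)

22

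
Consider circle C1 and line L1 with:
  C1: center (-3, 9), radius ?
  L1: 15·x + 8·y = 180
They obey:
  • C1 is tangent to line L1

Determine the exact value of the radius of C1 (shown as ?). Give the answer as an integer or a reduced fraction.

1. [C1‖L1]  r_C1² − 81 = 0  ⇒  r_C1 = 9 (r>0 drops 1)

9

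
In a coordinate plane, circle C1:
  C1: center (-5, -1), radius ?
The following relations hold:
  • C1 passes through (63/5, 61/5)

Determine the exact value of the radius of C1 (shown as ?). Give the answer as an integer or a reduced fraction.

22

1. [C1∋P]  r_C1² − 484 = 0  ⇒  r_C1 = 22 (r>0 drops 1)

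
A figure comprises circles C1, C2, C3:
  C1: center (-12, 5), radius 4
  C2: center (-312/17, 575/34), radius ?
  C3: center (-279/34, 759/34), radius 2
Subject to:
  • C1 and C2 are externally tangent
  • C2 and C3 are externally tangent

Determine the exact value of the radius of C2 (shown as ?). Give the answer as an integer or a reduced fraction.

1. [ext C1·C2]  r_C2² + 8r_C2 − 665/4 = 0  ⇒  r_C2 = 19/2 (r>0 drops 1)
2. [ext C2·C3]  r_C2² + 4r_C2 − 513/4 = 0  ⇒  r_C2 = 19/2 (r>0 drops 1)

19/2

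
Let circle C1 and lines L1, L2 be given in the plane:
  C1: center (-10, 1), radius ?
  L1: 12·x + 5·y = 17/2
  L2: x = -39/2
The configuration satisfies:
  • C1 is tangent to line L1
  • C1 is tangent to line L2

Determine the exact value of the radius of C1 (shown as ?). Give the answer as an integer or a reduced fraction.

1. [C1‖L1]  r_C1² − 361/4 = 0  ⇒  r_C1 = 19/2 (r>0 drops 1)
2. [C1‖L2]  r_C1² − 361/4 = 0  ⇒  r_C1 = 19/2 (r>0 drops 1)

19/2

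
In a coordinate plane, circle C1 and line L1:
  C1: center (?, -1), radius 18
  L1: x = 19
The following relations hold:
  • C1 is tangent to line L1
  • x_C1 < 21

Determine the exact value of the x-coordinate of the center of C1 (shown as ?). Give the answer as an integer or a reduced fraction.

1. [C1‖L1]  x_C1² − 38x_C1 + 37 = 0  ⇒  x_C1 = 1 or 37
2. given x_C1 < 21: keep 1

1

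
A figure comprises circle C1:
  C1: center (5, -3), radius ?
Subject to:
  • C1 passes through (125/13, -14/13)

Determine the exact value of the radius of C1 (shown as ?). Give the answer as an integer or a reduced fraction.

5

1. [C1∋P]  r_C1² − 25 = 0  ⇒  r_C1 = 5 (r>0 drops 1)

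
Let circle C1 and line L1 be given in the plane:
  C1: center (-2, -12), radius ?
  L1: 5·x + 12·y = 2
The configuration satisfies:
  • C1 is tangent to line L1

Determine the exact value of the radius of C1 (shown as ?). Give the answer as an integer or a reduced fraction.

12

1. [C1‖L1]  r_C1² − 144 = 0  ⇒  r_C1 = 12 (r>0 drops 1)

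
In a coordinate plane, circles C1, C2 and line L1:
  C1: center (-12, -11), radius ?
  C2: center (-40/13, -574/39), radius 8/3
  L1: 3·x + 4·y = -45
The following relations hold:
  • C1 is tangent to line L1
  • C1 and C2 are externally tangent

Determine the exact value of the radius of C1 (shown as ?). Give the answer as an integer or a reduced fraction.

7

1. [C1‖L1]  r_C1² − 49 = 0  ⇒  r_C1 = 7 (r>0 drops 1)
2. [ext C1·C2]  r_C1² + (16/3)r_C1 − 259/3 = 0  ⇒  r_C1 = 7 (r>0 drops 1)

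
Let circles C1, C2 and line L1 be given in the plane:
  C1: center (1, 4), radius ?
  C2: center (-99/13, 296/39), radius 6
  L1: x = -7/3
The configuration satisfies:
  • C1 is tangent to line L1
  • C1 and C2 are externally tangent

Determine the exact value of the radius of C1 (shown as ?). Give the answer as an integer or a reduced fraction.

1. [C1‖L1]  r_C1² − 100/9 = 0  ⇒  r_C1 = 10/3 (r>0 drops 1)
2. [ext C1·C2]  r_C1² + 12r_C1 − 460/9 = 0  ⇒  r_C1 = 10/3 (r>0 drops 1)

10/3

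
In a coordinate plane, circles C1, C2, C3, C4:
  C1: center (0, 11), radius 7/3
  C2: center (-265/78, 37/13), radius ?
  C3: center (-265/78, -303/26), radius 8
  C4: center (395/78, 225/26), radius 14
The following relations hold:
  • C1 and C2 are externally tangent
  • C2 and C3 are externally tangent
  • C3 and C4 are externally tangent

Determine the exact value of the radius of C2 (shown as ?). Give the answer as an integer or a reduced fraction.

13/2

1. [ext C1·C2]  r_C2² + (14/3)r_C2 − 871/12 = 0  ⇒  r_C2 = 13/2 (r>0 drops 1)
2. [ext C2·C3]  r_C2² + 16r_C2 − 585/4 = 0  ⇒  r_C2 = 13/2 (r>0 drops 1)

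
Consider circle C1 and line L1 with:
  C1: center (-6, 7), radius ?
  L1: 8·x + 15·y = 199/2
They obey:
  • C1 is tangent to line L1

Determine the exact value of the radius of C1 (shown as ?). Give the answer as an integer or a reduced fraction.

1. [C1‖L1]  r_C1² − 25/4 = 0  ⇒  r_C1 = 5/2 (r>0 drops 1)

5/2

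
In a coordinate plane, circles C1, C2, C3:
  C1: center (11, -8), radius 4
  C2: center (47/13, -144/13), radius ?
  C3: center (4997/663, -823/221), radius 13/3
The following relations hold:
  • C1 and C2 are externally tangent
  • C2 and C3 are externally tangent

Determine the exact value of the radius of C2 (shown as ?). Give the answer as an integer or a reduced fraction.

1. [ext C1·C2]  r_C2² + 8r_C2 − 48 = 0  ⇒  r_C2 = 4 (r>0 drops 1)
2. [ext C2·C3]  r_C2² + (26/3)r_C2 − 152/3 = 0  ⇒  r_C2 = 4 (r>0 drops 1)

4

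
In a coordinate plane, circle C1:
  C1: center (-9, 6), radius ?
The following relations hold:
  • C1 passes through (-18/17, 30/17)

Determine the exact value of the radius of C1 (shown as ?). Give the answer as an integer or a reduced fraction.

1. [C1∋P]  r_C1² − 81 = 0  ⇒  r_C1 = 9 (r>0 drops 1)

9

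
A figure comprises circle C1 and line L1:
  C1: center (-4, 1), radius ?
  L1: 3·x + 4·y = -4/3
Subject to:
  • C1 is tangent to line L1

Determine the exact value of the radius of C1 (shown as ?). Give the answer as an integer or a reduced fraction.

4/3

1. [C1‖L1]  r_C1² − 16/9 = 0  ⇒  r_C1 = 4/3 (r>0 drops 1)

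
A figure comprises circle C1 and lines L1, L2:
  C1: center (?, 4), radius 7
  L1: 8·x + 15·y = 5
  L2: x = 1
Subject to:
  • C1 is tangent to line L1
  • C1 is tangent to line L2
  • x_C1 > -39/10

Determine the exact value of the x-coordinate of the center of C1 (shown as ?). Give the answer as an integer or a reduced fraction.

1. [C1‖L1]  x_C1² + (55/4)x_C1 − 174 = 0  ⇒  x_C1 = -87/4 or 8
2. [C1‖L2]  x_C1² − 2x_C1 − 48 = 0  ⇒  x_C1 = -6 or 8

8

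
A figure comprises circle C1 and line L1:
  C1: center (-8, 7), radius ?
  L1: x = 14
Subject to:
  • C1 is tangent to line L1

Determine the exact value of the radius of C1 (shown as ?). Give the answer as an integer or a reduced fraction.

1. [C1‖L1]  r_C1² − 484 = 0  ⇒  r_C1 = 22 (r>0 drops 1)

22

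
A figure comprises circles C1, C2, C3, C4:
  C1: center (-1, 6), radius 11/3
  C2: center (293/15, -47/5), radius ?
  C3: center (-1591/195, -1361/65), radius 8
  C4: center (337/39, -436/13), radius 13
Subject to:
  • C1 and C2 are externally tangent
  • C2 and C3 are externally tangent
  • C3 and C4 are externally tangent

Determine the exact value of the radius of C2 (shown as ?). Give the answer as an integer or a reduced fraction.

22

1. [ext C1·C2]  r_C2² + (22/3)r_C2 − 1936/3 = 0  ⇒  r_C2 = 22 (r>0 drops 1)
2. [ext C2·C3]  r_C2² + 16r_C2 − 836 = 0  ⇒  r_C2 = 22 (r>0 drops 1)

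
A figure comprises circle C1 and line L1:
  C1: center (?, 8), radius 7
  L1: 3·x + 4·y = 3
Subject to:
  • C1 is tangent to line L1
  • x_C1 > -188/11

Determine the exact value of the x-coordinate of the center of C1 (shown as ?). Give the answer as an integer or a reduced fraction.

1. [C1‖L1]  x_C1² + (58/3)x_C1 − 128/3 = 0  ⇒  x_C1 = -64/3 or 2
2. given x_C1 > -188/11: keep 2

2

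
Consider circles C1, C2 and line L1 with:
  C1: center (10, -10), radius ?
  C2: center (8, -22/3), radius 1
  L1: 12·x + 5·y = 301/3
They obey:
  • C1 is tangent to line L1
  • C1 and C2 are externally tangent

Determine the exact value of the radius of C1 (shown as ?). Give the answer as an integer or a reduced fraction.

7/3

1. [C1‖L1]  r_C1² − 49/9 = 0  ⇒  r_C1 = 7/3 (r>0 drops 1)
2. [ext C1·C2]  r_C1² + 2r_C1 − 91/9 = 0  ⇒  r_C1 = 7/3 (r>0 drops 1)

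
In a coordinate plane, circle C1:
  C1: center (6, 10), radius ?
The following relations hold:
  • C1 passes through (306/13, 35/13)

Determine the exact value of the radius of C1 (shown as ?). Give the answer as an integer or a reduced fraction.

1. [C1∋P]  r_C1² − 361 = 0  ⇒  r_C1 = 19 (r>0 drops 1)

19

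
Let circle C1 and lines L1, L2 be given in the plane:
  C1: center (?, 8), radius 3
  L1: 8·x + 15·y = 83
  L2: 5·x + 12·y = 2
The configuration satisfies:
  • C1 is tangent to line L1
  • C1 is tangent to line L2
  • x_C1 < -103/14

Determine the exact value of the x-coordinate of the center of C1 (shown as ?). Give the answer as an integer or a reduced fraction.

-11

1. [C1‖L1]  x_C1² + (37/4)x_C1 − 77/4 = 0  ⇒  x_C1 = -11 or 7/4
2. [C1‖L2]  x_C1² + (188/5)x_C1 + 1463/5 = 0  ⇒  x_C1 = -133/5 or -11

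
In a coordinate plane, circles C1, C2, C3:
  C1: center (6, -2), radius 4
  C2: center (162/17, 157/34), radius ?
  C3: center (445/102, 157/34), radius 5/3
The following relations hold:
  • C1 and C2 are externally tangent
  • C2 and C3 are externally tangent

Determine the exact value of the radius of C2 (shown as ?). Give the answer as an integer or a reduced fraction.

1. [ext C1·C2]  r_C2² + 8r_C2 − 161/4 = 0  ⇒  r_C2 = 7/2 (r>0 drops 1)
2. [ext C2·C3]  r_C2² + (10/3)r_C2 − 287/12 = 0  ⇒  r_C2 = 7/2 (r>0 drops 1)

7/2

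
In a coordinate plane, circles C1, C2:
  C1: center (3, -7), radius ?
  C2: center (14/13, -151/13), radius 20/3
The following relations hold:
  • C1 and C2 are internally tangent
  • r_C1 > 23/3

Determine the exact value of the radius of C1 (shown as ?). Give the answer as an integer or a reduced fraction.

35/3

1. [int C1,C2]  r_C1² − (40/3)r_C1 + 175/9 = 0  ⇒  r_C1 = 5/3 or 35/3
2. given r_C1 > 23/3: keep 35/3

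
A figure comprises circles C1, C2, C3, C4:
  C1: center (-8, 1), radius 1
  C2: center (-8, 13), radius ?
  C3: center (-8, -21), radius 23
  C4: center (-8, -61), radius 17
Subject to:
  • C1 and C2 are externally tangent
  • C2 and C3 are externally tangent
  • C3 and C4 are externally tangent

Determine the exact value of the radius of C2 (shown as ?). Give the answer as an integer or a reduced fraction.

1. [ext C1·C2]  r_C2² + 2r_C2 − 143 = 0  ⇒  r_C2 = 11 (r>0 drops 1)
2. [ext C2·C3]  r_C2² + 46r_C2 − 627 = 0  ⇒  r_C2 = 11 (r>0 drops 1)

11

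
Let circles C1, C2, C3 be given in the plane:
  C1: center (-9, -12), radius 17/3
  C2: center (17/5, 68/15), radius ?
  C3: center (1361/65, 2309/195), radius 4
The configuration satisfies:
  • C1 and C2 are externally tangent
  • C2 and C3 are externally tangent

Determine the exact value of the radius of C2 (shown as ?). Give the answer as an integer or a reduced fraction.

15

1. [ext C1·C2]  r_C2² + (34/3)r_C2 − 395 = 0  ⇒  r_C2 = 15 (r>0 drops 1)
2. [ext C2·C3]  r_C2² + 8r_C2 − 345 = 0  ⇒  r_C2 = 15 (r>0 drops 1)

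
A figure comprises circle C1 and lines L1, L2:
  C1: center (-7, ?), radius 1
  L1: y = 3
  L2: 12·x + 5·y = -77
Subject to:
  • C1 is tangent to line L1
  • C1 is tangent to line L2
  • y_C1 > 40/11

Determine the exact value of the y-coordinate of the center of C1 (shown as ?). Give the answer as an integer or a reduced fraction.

1. [C1‖L1]  y_C1² − 6y_C1 + 8 = 0  ⇒  y_C1 = 2 or 4
2. [C1‖L2]  y_C1² − (14/5)y_C1 − 24/5 = 0  ⇒  y_C1 = -6/5 or 4

4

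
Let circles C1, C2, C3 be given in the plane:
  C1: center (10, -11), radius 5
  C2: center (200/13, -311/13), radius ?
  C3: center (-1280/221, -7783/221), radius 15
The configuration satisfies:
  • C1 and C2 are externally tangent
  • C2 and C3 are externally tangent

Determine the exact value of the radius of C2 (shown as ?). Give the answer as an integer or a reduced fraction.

9

1. [ext C1·C2]  r_C2² + 10r_C2 − 171 = 0  ⇒  r_C2 = 9 (r>0 drops 1)
2. [ext C2·C3]  r_C2² + 30r_C2 − 351 = 0  ⇒  r_C2 = 9 (r>0 drops 1)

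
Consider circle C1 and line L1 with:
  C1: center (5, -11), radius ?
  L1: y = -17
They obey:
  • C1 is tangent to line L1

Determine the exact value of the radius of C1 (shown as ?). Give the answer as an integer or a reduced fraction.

6

1. [C1‖L1]  r_C1² − 36 = 0  ⇒  r_C1 = 6 (r>0 drops 1)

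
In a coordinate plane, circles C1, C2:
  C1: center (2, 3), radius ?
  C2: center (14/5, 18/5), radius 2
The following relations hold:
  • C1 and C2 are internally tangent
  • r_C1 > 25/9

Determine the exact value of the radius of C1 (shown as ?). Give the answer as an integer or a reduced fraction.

1. [int C1,C2]  r_C1² − 4r_C1 + 3 = 0  ⇒  r_C1 = 1 or 3
2. given r_C1 > 25/9: keep 3

3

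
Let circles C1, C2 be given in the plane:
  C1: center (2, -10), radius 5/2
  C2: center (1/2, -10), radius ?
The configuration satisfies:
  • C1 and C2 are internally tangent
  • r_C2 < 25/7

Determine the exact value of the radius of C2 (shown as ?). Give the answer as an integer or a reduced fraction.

1

1. [int C1,C2]  r_C2² − 5r_C2 + 4 = 0  ⇒  r_C2 = 1 or 4
2. given r_C2 < 25/7: keep 1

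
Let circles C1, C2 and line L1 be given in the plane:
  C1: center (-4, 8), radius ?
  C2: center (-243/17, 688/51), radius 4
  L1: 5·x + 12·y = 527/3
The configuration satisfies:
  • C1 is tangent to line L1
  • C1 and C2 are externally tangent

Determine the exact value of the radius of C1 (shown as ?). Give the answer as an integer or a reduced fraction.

1. [C1‖L1]  r_C1² − 529/9 = 0  ⇒  r_C1 = 23/3 (r>0 drops 1)
2. [ext C1·C2]  r_C1² + 8r_C1 − 1081/9 = 0  ⇒  r_C1 = 23/3 (r>0 drops 1)

23/3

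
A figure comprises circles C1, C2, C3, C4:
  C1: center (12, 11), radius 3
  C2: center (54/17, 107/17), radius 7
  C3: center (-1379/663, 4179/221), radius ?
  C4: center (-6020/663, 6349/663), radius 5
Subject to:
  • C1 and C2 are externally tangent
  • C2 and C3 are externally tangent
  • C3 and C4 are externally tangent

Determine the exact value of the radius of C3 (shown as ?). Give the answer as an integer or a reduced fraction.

1. [ext C2·C3]  r_C3² + 14r_C3 − 1240/9 = 0  ⇒  r_C3 = 20/3 (r>0 drops 1)
2. [ext C3·C4]  r_C3² + 10r_C3 − 1000/9 = 0  ⇒  r_C3 = 20/3 (r>0 drops 1)

20/3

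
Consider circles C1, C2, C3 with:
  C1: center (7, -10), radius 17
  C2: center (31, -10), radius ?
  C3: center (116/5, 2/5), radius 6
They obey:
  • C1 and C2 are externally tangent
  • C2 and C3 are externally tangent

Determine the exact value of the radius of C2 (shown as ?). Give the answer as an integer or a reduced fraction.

1. [ext C1·C2]  r_C2² + 34r_C2 − 287 = 0  ⇒  r_C2 = 7 (r>0 drops 1)
2. [ext C2·C3]  r_C2² + 12r_C2 − 133 = 0  ⇒  r_C2 = 7 (r>0 drops 1)

7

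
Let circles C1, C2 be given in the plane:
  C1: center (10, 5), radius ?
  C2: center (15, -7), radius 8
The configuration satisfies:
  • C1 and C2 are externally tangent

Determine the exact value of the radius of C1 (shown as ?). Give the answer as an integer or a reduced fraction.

5

1. [ext C1·C2]  r_C1² + 16r_C1 − 105 = 0  ⇒  r_C1 = 5 (r>0 drops 1)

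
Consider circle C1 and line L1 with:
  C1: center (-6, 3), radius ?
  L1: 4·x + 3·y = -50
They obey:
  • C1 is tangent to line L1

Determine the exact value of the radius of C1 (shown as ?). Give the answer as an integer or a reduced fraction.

7

1. [C1‖L1]  r_C1² − 49 = 0  ⇒  r_C1 = 7 (r>0 drops 1)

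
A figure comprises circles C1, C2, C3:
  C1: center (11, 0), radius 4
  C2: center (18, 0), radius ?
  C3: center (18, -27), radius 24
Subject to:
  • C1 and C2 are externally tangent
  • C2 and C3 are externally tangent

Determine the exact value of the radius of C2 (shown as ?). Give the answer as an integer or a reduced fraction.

1. [ext C1·C2]  r_C2² + 8r_C2 − 33 = 0  ⇒  r_C2 = 3 (r>0 drops 1)
2. [ext C2·C3]  r_C2² + 48r_C2 − 153 = 0  ⇒  r_C2 = 3 (r>0 drops 1)

3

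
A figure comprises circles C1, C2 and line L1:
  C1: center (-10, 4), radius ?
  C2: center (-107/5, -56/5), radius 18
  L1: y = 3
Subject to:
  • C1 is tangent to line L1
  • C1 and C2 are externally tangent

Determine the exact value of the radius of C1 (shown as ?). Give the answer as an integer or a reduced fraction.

1. [C1‖L1]  r_C1² − 1 = 0  ⇒  r_C1 = 1 (r>0 drops 1)
2. [ext C1·C2]  r_C1² + 36r_C1 − 37 = 0  ⇒  r_C1 = 1 (r>0 drops 1)

1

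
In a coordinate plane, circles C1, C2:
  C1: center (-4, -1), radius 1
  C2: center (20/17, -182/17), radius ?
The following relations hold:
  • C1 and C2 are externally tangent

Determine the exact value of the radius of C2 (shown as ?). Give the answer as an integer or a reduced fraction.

10

1. [ext C1·C2]  r_C2² + 2r_C2 − 120 = 0  ⇒  r_C2 = 10 (r>0 drops 1)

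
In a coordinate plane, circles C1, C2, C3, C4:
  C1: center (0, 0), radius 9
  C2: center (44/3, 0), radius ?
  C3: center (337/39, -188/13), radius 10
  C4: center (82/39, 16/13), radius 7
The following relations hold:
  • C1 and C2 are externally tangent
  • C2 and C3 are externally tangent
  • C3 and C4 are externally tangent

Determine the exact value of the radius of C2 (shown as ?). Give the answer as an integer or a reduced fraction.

17/3

1. [ext C1·C2]  r_C2² + 18r_C2 − 1207/9 = 0  ⇒  r_C2 = 17/3 (r>0 drops 1)
2. [ext C2·C3]  r_C2² + 20r_C2 − 1309/9 = 0  ⇒  r_C2 = 17/3 (r>0 drops 1)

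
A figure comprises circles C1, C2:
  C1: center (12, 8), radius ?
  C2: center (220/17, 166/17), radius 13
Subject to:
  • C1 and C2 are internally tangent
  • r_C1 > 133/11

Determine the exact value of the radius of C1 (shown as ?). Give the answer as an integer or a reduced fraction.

1. [int C1,C2]  r_C1² − 26r_C1 + 165 = 0  ⇒  r_C1 = 11 or 15
2. given r_C1 > 133/11: keep 15

15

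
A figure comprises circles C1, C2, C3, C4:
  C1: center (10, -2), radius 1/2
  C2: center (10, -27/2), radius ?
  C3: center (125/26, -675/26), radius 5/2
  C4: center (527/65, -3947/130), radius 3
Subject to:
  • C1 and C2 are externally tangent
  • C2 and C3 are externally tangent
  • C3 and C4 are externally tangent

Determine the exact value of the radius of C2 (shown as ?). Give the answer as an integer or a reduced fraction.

1. [ext C1·C2]  r_C2² + 1r_C2 − 132 = 0  ⇒  r_C2 = 11 (r>0 drops 1)
2. [ext C2·C3]  r_C2² + 5r_C2 − 176 = 0  ⇒  r_C2 = 11 (r>0 drops 1)

11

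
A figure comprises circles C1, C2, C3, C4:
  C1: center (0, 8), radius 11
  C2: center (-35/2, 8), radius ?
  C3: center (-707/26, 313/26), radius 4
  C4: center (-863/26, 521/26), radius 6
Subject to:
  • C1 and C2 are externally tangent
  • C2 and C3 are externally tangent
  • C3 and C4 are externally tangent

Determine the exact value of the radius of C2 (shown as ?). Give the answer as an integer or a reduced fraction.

1. [ext C1·C2]  r_C2² + 22r_C2 − 741/4 = 0  ⇒  r_C2 = 13/2 (r>0 drops 1)
2. [ext C2·C3]  r_C2² + 8r_C2 − 377/4 = 0  ⇒  r_C2 = 13/2 (r>0 drops 1)

13/2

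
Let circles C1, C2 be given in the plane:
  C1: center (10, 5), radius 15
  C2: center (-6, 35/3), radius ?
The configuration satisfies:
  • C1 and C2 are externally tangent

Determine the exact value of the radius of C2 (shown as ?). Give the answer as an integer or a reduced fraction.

7/3

1. [ext C1·C2]  r_C2² + 30r_C2 − 679/9 = 0  ⇒  r_C2 = 7/3 (r>0 drops 1)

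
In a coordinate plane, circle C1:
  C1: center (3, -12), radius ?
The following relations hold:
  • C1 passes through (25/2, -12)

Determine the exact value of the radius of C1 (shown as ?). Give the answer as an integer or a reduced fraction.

1. [C1∋P]  r_C1² − 361/4 = 0  ⇒  r_C1 = 19/2 (r>0 drops 1)

19/2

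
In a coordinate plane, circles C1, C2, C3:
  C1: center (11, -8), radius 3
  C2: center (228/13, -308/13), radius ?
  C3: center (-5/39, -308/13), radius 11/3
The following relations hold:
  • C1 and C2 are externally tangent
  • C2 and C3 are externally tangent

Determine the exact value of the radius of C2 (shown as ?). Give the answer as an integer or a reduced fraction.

14

1. [ext C1·C2]  r_C2² + 6r_C2 − 280 = 0  ⇒  r_C2 = 14 (r>0 drops 1)
2. [ext C2·C3]  r_C2² + (22/3)r_C2 − 896/3 = 0  ⇒  r_C2 = 14 (r>0 drops 1)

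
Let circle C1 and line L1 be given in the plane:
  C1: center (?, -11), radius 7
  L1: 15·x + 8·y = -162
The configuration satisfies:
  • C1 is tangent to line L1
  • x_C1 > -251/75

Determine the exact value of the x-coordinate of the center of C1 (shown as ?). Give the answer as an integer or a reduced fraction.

1. [C1‖L1]  x_C1² + (148/15)x_C1 − 193/5 = 0  ⇒  x_C1 = -193/15 or 3
2. given x_C1 > -251/75: keep 3

3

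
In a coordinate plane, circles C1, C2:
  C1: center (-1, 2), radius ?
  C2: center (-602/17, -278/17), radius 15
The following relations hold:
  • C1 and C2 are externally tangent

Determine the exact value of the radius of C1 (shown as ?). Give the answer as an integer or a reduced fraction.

1. [ext C1·C2]  r_C1² + 30r_C1 − 1296 = 0  ⇒  r_C1 = 24 (r>0 drops 1)

24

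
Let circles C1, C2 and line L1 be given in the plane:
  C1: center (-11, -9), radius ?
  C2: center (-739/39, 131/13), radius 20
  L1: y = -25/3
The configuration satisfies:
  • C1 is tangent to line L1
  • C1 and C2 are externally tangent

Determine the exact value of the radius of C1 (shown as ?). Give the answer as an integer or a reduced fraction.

2/3

1. [C1‖L1]  r_C1² − 4/9 = 0  ⇒  r_C1 = 2/3 (r>0 drops 1)
2. [ext C1·C2]  r_C1² + 40r_C1 − 244/9 = 0  ⇒  r_C1 = 2/3 (r>0 drops 1)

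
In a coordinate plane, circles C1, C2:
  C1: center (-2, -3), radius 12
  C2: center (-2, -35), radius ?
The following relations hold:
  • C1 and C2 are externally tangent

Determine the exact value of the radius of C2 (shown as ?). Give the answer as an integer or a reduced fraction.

20

1. [ext C1·C2]  r_C2² + 24r_C2 − 880 = 0  ⇒  r_C2 = 20 (r>0 drops 1)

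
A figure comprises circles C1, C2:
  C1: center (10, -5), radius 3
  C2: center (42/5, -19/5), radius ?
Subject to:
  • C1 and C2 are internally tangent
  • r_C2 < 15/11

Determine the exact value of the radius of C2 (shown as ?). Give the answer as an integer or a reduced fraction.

1. [int C1,C2]  r_C2² − 6r_C2 + 5 = 0  ⇒  r_C2 = 1 or 5
2. given r_C2 < 15/11: keep 1

1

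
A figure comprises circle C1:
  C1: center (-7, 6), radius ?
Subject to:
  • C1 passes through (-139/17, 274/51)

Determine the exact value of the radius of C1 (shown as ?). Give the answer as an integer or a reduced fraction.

1. [C1∋P]  r_C1² − 16/9 = 0  ⇒  r_C1 = 4/3 (r>0 drops 1)

4/3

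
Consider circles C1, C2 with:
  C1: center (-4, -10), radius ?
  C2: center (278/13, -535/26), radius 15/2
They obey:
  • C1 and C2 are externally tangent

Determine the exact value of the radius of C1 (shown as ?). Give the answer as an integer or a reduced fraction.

1. [ext C1·C2]  r_C1² + 15r_C1 − 700 = 0  ⇒  r_C1 = 20 (r>0 drops 1)

20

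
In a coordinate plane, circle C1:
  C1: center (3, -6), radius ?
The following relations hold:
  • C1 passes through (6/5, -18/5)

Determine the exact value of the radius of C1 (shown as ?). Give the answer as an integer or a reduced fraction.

1. [C1∋P]  r_C1² − 9 = 0  ⇒  r_C1 = 3 (r>0 drops 1)

3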